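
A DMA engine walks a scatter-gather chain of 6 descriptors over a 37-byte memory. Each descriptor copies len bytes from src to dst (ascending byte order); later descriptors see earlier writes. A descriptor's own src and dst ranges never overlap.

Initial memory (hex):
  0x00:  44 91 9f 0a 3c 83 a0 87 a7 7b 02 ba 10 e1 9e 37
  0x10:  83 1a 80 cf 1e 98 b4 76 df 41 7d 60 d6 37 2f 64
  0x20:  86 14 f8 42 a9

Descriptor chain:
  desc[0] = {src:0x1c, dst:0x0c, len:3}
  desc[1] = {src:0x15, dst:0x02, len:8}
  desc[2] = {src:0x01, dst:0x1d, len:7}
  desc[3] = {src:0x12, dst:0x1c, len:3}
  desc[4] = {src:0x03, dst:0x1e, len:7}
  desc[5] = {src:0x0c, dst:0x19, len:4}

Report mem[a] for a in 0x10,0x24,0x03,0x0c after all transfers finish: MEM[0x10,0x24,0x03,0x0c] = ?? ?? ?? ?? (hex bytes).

  after D0: wrote 3B at 0x0c = d6372f
  after D1: wrote 8B at 0x02 = 98b476df417d60d6
  after D2: wrote 7B at 0x1d = 9198b476df417d
  after D3: wrote 3B at 0x1c = 80cf1e
  after D4: wrote 7B at 0x1e = b476df417d60d6
  after D5: wrote 4B at 0x19 = d6372f37
query mem[0x10]=0x83, mem[0x24]=0xd6, mem[0x03]=0xb4, mem[0x0c]=0xd6

MEM[0x10,0x24,0x03,0x0c] = 83 d6 b4 d6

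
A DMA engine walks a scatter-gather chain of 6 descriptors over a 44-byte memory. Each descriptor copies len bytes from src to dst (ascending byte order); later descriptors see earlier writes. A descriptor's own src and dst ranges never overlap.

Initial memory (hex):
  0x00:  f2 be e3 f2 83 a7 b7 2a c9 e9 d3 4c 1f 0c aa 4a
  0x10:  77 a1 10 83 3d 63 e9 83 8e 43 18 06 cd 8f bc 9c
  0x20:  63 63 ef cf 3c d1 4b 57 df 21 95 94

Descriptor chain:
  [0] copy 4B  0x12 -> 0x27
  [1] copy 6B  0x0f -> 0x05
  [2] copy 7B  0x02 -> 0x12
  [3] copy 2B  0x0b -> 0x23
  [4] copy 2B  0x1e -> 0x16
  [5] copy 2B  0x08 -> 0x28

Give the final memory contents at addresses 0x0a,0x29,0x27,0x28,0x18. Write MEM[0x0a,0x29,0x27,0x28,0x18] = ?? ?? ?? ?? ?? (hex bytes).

MEM[0x0a,0x29,0x27,0x28,0x18] = 3d 83 10 10 10

#0 dst[0x27+4] := {0x10,0x83,0x3d,0x63}
#1 dst[0x05+6] := {0x4a,0x77,0xa1,0x10,0x83,0x3d}
#2 dst[0x12+7] := {0xe3,0xf2,0x83,0x4a,0x77,0xa1,0x10}
#3 dst[0x23+2] := {0x4c,0x1f}
#4 dst[0x16+2] := {0xbc,0x9c}
#5 dst[0x28+2] := {0x10,0x83}
query mem[0x0a]=0x3d, mem[0x29]=0x83, mem[0x27]=0x10, mem[0x28]=0x10, mem[0x18]=0x10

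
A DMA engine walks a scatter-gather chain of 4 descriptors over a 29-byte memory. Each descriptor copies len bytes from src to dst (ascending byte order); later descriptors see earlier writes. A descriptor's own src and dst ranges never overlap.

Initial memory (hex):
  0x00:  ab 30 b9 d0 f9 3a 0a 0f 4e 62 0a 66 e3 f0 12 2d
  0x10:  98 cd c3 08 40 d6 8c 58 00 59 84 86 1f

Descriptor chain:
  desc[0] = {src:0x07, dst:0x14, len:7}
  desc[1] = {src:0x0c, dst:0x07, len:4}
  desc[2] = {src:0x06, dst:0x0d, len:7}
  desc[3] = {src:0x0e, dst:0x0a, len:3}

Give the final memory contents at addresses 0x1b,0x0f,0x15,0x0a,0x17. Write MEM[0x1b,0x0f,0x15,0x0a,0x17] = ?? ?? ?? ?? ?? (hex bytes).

[0] 0x07->0x14 len=7 : 0f 4e 62 0a 66 e3 f0
[1] 0x0c->0x07 len=4 : e3 f0 12 2d
[2] 0x06->0x0d len=7 : 0a e3 f0 12 2d 66 e3
[3] 0x0e->0x0a len=3 : e3 f0 12
query mem[0x1b]=0x86, mem[0x0f]=0xf0, mem[0x15]=0x4e, mem[0x0a]=0xe3, mem[0x17]=0x0a

MEM[0x1b,0x0f,0x15,0x0a,0x17] = 86 f0 4e e3 0a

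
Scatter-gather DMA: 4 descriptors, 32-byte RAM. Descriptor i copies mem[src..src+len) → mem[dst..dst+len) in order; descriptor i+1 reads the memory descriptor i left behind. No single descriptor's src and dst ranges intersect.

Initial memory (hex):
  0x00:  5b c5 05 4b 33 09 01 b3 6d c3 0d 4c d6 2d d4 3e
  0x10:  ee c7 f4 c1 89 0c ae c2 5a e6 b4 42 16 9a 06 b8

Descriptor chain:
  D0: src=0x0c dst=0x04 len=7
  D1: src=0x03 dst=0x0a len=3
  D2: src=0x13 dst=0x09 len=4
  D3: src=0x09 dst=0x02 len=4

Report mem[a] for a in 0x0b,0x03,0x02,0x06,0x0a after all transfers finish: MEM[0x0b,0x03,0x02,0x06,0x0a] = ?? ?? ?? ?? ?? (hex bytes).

[0] 0x0c->0x04 len=7 : d6 2d d4 3e ee c7 f4
[1] 0x03->0x0a len=3 : 4b d6 2d
[2] 0x13->0x09 len=4 : c1 89 0c ae
[3] 0x09->0x02 len=4 : c1 89 0c ae
query mem[0x0b]=0x0c, mem[0x03]=0x89, mem[0x02]=0xc1, mem[0x06]=0xd4, mem[0x0a]=0x89

MEM[0x0b,0x03,0x02,0x06,0x0a] = 0c 89 c1 d4 89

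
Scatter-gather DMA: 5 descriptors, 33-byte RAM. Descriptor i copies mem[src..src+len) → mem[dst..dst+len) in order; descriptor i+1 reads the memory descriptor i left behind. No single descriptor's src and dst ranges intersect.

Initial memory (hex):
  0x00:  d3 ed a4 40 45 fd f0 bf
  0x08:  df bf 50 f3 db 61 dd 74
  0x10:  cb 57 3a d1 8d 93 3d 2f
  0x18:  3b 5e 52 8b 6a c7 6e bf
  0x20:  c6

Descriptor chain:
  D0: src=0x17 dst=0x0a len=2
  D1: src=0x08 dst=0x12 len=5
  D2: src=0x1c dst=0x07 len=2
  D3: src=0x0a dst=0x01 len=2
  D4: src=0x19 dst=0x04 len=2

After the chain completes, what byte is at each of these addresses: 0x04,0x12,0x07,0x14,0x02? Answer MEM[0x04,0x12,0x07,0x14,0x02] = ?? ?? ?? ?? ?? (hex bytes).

D0: mem[0x0a..0x0b] <- [2f 3b]
D1: mem[0x12..0x16] <- [df bf 2f 3b db]
D2: mem[0x07..0x08] <- [6a c7]
D3: mem[0x01..0x02] <- [2f 3b]
D4: mem[0x04..0x05] <- [5e 52]
query mem[0x04]=0x5e, mem[0x12]=0xdf, mem[0x07]=0x6a, mem[0x14]=0x2f, mem[0x02]=0x3b

MEM[0x04,0x12,0x07,0x14,0x02] = 5e df 6a 2f 3b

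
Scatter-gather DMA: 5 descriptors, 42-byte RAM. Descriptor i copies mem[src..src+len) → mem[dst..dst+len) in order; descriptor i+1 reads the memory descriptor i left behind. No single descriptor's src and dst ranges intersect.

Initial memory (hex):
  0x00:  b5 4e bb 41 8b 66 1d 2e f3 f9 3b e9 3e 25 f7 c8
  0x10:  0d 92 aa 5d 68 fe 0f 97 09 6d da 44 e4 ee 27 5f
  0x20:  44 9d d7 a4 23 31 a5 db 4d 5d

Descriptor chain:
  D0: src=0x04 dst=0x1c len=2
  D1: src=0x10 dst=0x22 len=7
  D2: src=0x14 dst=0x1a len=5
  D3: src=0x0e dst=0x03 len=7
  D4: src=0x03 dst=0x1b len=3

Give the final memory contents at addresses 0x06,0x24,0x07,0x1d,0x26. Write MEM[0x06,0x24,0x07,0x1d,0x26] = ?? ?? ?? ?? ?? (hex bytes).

D0: mem[0x1c..0x1d] <- [8b 66]
D1: mem[0x22..0x28] <- [0d 92 aa 5d 68 fe 0f]
D2: mem[0x1a..0x1e] <- [68 fe 0f 97 09]
D3: mem[0x03..0x09] <- [f7 c8 0d 92 aa 5d 68]
D4: mem[0x1b..0x1d] <- [f7 c8 0d]
query mem[0x06]=0x92, mem[0x24]=0xaa, mem[0x07]=0xaa, mem[0x1d]=0x0d, mem[0x26]=0x68

MEM[0x06,0x24,0x07,0x1d,0x26] = 92 aa aa 0d 68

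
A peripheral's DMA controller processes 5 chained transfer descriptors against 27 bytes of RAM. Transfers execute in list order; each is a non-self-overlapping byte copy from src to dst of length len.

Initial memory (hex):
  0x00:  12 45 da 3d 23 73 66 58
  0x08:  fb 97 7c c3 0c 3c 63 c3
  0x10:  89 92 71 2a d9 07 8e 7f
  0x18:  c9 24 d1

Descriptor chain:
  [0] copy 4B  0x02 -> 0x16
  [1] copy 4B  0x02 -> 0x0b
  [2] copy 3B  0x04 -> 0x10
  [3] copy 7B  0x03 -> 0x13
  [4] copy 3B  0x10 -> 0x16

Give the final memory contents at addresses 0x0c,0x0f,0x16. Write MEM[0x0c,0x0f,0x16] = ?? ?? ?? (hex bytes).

  after D0: wrote 4B at 0x16 = da3d2373
  after D1: wrote 4B at 0x0b = da3d2373
  after D2: wrote 3B at 0x10 = 237366
  after D3: wrote 7B at 0x13 = 3d23736658fb97
  after D4: wrote 3B at 0x16 = 237366
query mem[0x0c]=0x3d, mem[0x0f]=0xc3, mem[0x16]=0x23

MEM[0x0c,0x0f,0x16] = 3d c3 23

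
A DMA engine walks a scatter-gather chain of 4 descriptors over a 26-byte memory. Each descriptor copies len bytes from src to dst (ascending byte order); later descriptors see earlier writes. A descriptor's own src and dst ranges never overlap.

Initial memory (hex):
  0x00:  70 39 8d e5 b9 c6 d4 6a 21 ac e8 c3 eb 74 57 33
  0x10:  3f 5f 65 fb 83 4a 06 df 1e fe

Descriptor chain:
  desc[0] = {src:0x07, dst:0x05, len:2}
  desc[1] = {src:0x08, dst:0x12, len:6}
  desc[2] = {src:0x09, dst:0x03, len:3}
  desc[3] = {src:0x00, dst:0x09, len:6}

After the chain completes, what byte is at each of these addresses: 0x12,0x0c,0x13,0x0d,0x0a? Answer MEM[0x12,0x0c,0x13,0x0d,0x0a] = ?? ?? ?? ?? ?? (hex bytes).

MEM[0x12,0x0c,0x13,0x0d,0x0a] = 21 ac ac e8 39

  after D0: wrote 2B at 0x05 = 6a21
  after D1: wrote 6B at 0x12 = 21ace8c3eb74
  after D2: wrote 3B at 0x03 = ace8c3
  after D3: wrote 6B at 0x09 = 70398dace8c3
query mem[0x12]=0x21, mem[0x0c]=0xac, mem[0x13]=0xac, mem[0x0d]=0xe8, mem[0x0a]=0x39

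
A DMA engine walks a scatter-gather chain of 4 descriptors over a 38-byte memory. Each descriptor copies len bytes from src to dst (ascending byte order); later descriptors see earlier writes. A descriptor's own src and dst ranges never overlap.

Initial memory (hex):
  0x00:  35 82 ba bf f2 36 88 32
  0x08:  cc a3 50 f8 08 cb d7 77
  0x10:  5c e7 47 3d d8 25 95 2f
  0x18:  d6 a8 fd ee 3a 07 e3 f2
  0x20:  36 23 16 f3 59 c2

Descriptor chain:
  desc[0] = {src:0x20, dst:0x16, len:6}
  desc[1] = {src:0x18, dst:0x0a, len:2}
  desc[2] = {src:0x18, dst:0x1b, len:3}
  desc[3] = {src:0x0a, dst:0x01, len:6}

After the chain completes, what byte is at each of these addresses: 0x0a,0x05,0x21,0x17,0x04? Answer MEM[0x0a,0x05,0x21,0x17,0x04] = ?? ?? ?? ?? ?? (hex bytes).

#0 dst[0x16+6] := {0x36,0x23,0x16,0xf3,0x59,0xc2}
#1 dst[0x0a+2] := {0x16,0xf3}
#2 dst[0x1b+3] := {0x16,0xf3,0x59}
#3 dst[0x01+6] := {0x16,0xf3,0x08,0xcb,0xd7,0x77}
query mem[0x0a]=0x16, mem[0x05]=0xd7, mem[0x21]=0x23, mem[0x17]=0x23, mem[0x04]=0xcb

MEM[0x0a,0x05,0x21,0x17,0x04] = 16 d7 23 23 cb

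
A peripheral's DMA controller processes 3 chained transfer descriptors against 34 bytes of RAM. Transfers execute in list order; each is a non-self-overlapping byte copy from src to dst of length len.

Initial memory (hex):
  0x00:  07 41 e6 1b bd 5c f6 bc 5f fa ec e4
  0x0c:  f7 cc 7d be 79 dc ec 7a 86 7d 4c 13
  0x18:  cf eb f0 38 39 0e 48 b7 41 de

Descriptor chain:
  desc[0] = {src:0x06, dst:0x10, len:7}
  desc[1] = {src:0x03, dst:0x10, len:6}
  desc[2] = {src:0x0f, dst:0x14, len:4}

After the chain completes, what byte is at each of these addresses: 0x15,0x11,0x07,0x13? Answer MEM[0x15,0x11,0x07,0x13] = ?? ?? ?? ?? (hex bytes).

MEM[0x15,0x11,0x07,0x13] = 1b bd bc f6

#0 dst[0x10+7] := {0xf6,0xbc,0x5f,0xfa,0xec,0xe4,0xf7}
#1 dst[0x10+6] := {0x1b,0xbd,0x5c,0xf6,0xbc,0x5f}
#2 dst[0x14+4] := {0xbe,0x1b,0xbd,0x5c}
query mem[0x15]=0x1b, mem[0x11]=0xbd, mem[0x07]=0xbc, mem[0x13]=0xf6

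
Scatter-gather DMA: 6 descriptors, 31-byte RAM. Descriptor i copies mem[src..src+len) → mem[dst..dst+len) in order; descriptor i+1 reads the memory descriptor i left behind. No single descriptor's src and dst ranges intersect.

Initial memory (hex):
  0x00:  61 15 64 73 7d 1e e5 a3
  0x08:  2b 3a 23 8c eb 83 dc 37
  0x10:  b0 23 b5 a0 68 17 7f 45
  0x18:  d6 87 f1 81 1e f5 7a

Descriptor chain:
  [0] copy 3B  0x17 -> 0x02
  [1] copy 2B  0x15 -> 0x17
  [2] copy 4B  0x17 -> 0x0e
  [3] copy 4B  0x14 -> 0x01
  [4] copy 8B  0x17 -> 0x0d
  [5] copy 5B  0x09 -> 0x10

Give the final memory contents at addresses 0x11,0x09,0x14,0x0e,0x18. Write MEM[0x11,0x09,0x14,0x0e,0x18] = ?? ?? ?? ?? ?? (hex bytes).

MEM[0x11,0x09,0x14,0x0e,0x18] = 23 3a 17 7f 7f

D0: mem[0x02..0x04] <- [45 d6 87]
D1: mem[0x17..0x18] <- [17 7f]
D2: mem[0x0e..0x11] <- [17 7f 87 f1]
D3: mem[0x01..0x04] <- [68 17 7f 17]
D4: mem[0x0d..0x14] <- [17 7f 87 f1 81 1e f5 7a]
D5: mem[0x10..0x14] <- [3a 23 8c eb 17]
query mem[0x11]=0x23, mem[0x09]=0x3a, mem[0x14]=0x17, mem[0x0e]=0x7f, mem[0x18]=0x7f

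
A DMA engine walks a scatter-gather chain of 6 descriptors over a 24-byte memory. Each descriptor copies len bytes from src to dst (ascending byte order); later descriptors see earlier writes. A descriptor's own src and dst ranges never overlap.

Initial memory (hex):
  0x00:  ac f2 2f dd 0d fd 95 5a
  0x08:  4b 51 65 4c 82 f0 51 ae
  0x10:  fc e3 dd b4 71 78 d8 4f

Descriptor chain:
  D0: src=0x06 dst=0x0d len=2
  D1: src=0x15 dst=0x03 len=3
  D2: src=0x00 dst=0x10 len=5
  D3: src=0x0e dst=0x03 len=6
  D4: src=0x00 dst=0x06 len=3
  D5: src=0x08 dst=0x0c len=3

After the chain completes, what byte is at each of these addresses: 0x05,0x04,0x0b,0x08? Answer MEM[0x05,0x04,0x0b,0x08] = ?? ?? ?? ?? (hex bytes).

#0 dst[0x0d+2] := {0x95,0x5a}
#1 dst[0x03+3] := {0x78,0xd8,0x4f}
#2 dst[0x10+5] := {0xac,0xf2,0x2f,0x78,0xd8}
#3 dst[0x03+6] := {0x5a,0xae,0xac,0xf2,0x2f,0x78}
#4 dst[0x06+3] := {0xac,0xf2,0x2f}
#5 dst[0x0c+3] := {0x2f,0x51,0x65}
query mem[0x05]=0xac, mem[0x04]=0xae, mem[0x0b]=0x4c, mem[0x08]=0x2f

MEM[0x05,0x04,0x0b,0x08] = ac ae 4c 2f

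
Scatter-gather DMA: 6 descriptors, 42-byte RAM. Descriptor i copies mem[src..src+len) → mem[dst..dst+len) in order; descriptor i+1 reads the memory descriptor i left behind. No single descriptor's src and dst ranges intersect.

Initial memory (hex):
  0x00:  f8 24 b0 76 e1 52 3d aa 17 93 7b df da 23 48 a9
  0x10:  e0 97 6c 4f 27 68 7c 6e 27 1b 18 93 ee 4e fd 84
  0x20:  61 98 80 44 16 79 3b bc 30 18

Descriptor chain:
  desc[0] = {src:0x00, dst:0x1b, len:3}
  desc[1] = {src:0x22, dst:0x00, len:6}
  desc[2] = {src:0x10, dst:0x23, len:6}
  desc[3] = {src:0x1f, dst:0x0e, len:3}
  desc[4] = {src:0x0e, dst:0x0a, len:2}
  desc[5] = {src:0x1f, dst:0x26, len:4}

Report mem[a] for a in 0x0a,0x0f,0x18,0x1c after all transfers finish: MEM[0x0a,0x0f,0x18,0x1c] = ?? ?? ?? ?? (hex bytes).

  after D0: wrote 3B at 0x1b = f824b0
  after D1: wrote 6B at 0x00 = 804416793bbc
  after D2: wrote 6B at 0x23 = e0976c4f2768
  after D3: wrote 3B at 0x0e = 846198
  after D4: wrote 2B at 0x0a = 8461
  after D5: wrote 4B at 0x26 = 84619880
query mem[0x0a]=0x84, mem[0x0f]=0x61, mem[0x18]=0x27, mem[0x1c]=0x24

MEM[0x0a,0x0f,0x18,0x1c] = 84 61 27 24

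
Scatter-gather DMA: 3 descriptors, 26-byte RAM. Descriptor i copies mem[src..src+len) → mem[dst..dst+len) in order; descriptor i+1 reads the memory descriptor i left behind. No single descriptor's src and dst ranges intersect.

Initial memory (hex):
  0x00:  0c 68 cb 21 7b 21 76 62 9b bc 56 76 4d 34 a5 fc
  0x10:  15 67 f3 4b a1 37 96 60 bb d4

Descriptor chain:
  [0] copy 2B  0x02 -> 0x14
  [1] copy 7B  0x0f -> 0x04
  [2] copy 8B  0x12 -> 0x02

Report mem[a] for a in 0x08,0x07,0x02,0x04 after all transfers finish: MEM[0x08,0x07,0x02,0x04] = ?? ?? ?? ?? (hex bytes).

MEM[0x08,0x07,0x02,0x04] = bb 60 f3 cb

[0] 0x02->0x14 len=2 : cb 21
[1] 0x0f->0x04 len=7 : fc 15 67 f3 4b cb 21
[2] 0x12->0x02 len=8 : f3 4b cb 21 96 60 bb d4
query mem[0x08]=0xbb, mem[0x07]=0x60, mem[0x02]=0xf3, mem[0x04]=0xcb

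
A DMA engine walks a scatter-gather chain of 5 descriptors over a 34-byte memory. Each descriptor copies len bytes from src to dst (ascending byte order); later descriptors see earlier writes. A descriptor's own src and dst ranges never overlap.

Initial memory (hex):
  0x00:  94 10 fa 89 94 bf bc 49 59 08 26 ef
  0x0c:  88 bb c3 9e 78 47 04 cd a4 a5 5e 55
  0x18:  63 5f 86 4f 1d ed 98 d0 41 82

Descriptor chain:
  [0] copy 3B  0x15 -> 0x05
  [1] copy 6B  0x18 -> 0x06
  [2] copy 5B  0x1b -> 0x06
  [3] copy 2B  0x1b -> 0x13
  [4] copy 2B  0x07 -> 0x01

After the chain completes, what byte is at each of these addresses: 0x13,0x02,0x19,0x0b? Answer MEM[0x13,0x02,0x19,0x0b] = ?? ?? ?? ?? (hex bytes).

#0 dst[0x05+3] := {0xa5,0x5e,0x55}
#1 dst[0x06+6] := {0x63,0x5f,0x86,0x4f,0x1d,0xed}
#2 dst[0x06+5] := {0x4f,0x1d,0xed,0x98,0xd0}
#3 dst[0x13+2] := {0x4f,0x1d}
#4 dst[0x01+2] := {0x1d,0xed}
query mem[0x13]=0x4f, mem[0x02]=0xed, mem[0x19]=0x5f, mem[0x0b]=0xed

MEM[0x13,0x02,0x19,0x0b] = 4f ed 5f ed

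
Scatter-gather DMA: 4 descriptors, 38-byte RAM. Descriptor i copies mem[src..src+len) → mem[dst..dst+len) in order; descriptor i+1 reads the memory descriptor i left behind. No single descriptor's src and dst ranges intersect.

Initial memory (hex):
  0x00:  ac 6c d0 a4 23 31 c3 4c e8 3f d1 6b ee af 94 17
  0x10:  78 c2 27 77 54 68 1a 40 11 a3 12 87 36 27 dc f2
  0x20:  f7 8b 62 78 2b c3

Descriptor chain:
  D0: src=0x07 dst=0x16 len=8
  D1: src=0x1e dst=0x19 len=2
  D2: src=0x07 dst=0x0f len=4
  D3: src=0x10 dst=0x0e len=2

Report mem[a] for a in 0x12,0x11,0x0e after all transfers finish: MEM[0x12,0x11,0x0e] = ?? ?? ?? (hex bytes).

MEM[0x12,0x11,0x0e] = d1 3f e8

[0] 0x07->0x16 len=8 : 4c e8 3f d1 6b ee af 94
[1] 0x1e->0x19 len=2 : dc f2
[2] 0x07->0x0f len=4 : 4c e8 3f d1
[3] 0x10->0x0e len=2 : e8 3f
query mem[0x12]=0xd1, mem[0x11]=0x3f, mem[0x0e]=0xe8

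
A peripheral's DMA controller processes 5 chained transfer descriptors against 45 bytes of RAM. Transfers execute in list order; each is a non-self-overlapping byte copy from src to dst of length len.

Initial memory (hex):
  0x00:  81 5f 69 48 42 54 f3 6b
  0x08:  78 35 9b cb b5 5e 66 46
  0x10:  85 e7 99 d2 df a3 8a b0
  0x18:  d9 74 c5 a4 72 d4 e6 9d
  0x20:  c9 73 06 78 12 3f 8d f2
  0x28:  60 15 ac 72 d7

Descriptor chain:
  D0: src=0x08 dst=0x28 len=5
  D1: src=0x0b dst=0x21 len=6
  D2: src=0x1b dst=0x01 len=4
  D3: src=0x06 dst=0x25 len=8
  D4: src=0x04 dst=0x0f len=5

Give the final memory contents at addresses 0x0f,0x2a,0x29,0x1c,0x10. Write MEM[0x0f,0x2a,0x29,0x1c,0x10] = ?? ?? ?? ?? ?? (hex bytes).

MEM[0x0f,0x2a,0x29,0x1c,0x10] = e6 cb 9b 72 54

[0] 0x08->0x28 len=5 : 78 35 9b cb b5
[1] 0x0b->0x21 len=6 : cb b5 5e 66 46 85
[2] 0x1b->0x01 len=4 : a4 72 d4 e6
[3] 0x06->0x25 len=8 : f3 6b 78 35 9b cb b5 5e
[4] 0x04->0x0f len=5 : e6 54 f3 6b 78
query mem[0x0f]=0xe6, mem[0x2a]=0xcb, mem[0x29]=0x9b, mem[0x1c]=0x72, mem[0x10]=0x54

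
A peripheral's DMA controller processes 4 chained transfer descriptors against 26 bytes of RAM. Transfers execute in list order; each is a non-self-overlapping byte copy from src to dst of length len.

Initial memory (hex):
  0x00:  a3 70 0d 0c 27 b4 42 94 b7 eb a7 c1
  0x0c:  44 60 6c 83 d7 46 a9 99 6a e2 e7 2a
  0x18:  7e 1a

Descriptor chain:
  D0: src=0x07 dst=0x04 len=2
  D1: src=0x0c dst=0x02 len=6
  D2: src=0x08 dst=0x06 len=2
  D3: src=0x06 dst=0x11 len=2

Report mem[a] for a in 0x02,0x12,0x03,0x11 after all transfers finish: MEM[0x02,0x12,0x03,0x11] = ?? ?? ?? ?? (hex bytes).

MEM[0x02,0x12,0x03,0x11] = 44 eb 60 b7

[0] 0x07->0x04 len=2 : 94 b7
[1] 0x0c->0x02 len=6 : 44 60 6c 83 d7 46
[2] 0x08->0x06 len=2 : b7 eb
[3] 0x06->0x11 len=2 : b7 eb
query mem[0x02]=0x44, mem[0x12]=0xeb, mem[0x03]=0x60, mem[0x11]=0xb7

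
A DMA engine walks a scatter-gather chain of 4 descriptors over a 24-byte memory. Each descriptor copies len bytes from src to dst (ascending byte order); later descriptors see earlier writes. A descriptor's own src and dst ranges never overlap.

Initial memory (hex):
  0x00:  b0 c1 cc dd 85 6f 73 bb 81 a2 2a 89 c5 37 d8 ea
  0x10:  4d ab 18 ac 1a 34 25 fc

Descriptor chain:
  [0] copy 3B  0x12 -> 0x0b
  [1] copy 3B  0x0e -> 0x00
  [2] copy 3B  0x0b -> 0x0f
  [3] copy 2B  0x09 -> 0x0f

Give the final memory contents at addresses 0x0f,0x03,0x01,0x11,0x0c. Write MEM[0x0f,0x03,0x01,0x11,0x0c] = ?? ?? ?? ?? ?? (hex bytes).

[0] 0x12->0x0b len=3 : 18 ac 1a
[1] 0x0e->0x00 len=3 : d8 ea 4d
[2] 0x0b->0x0f len=3 : 18 ac 1a
[3] 0x09->0x0f len=2 : a2 2a
query mem[0x0f]=0xa2, mem[0x03]=0xdd, mem[0x01]=0xea, mem[0x11]=0x1a, mem[0x0c]=0xac

MEM[0x0f,0x03,0x01,0x11,0x0c] = a2 dd ea 1a ac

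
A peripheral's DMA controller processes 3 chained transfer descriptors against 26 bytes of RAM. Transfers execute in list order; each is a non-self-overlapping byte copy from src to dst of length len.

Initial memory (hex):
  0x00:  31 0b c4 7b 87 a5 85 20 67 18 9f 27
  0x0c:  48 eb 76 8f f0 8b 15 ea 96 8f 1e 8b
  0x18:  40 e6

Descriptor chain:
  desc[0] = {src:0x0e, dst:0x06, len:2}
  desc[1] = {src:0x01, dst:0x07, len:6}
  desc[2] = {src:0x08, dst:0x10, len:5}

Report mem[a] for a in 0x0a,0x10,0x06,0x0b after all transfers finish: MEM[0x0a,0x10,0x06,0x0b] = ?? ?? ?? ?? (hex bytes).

  after D0: wrote 2B at 0x06 = 768f
  after D1: wrote 6B at 0x07 = 0bc47b87a576
  after D2: wrote 5B at 0x10 = c47b87a576
query mem[0x0a]=0x87, mem[0x10]=0xc4, mem[0x06]=0x76, mem[0x0b]=0xa5

MEM[0x0a,0x10,0x06,0x0b] = 87 c4 76 a5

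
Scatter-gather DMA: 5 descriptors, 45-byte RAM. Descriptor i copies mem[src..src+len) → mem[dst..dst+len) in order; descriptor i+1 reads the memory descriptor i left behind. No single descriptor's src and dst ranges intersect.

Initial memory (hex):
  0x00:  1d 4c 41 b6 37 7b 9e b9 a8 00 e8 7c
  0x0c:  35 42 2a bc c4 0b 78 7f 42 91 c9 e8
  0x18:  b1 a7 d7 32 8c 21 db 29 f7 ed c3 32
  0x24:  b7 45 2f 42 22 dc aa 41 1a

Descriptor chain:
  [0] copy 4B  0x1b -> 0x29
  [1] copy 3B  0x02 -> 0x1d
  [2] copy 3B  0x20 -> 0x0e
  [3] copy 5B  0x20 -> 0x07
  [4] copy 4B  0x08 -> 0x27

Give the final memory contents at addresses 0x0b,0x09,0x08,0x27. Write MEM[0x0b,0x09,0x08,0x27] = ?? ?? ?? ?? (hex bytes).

D0: mem[0x29..0x2c] <- [32 8c 21 db]
D1: mem[0x1d..0x1f] <- [41 b6 37]
D2: mem[0x0e..0x10] <- [f7 ed c3]
D3: mem[0x07..0x0b] <- [f7 ed c3 32 b7]
D4: mem[0x27..0x2a] <- [ed c3 32 b7]
query mem[0x0b]=0xb7, mem[0x09]=0xc3, mem[0x08]=0xed, mem[0x27]=0xed

MEM[0x0b,0x09,0x08,0x27] = b7 c3 ed ed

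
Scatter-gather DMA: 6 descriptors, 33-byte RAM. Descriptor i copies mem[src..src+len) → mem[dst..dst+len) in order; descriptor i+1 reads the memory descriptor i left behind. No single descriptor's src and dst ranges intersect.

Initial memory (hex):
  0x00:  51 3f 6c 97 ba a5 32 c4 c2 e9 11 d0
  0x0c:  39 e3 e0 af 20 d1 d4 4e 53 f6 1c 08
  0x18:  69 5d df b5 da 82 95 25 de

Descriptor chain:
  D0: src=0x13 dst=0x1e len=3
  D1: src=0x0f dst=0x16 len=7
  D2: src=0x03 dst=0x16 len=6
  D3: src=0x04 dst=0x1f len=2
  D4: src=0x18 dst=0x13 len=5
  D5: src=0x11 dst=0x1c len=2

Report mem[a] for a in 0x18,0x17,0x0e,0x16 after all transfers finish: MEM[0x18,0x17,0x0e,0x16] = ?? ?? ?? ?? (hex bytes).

MEM[0x18,0x17,0x0e,0x16] = a5 f6 e0 c2

[0] 0x13->0x1e len=3 : 4e 53 f6
[1] 0x0f->0x16 len=7 : af 20 d1 d4 4e 53 f6
[2] 0x03->0x16 len=6 : 97 ba a5 32 c4 c2
[3] 0x04->0x1f len=2 : ba a5
[4] 0x18->0x13 len=5 : a5 32 c4 c2 f6
[5] 0x11->0x1c len=2 : d1 d4
query mem[0x18]=0xa5, mem[0x17]=0xf6, mem[0x0e]=0xe0, mem[0x16]=0xc2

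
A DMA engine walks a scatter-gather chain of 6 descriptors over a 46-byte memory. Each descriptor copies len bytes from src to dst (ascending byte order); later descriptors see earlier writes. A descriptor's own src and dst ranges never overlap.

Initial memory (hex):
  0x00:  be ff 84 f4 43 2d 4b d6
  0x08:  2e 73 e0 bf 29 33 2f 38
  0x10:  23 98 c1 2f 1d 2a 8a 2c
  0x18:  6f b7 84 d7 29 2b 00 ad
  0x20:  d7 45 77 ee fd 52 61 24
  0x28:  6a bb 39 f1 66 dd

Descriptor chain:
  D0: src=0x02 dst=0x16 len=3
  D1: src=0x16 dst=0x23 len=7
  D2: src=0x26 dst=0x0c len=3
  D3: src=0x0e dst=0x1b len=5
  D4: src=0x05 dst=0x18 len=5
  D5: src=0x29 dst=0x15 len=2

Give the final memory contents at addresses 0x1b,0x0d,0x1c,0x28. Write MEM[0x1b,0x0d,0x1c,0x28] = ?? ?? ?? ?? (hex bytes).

D0: mem[0x16..0x18] <- [84 f4 43]
D1: mem[0x23..0x29] <- [84 f4 43 b7 84 d7 29]
D2: mem[0x0c..0x0e] <- [b7 84 d7]
D3: mem[0x1b..0x1f] <- [d7 38 23 98 c1]
D4: mem[0x18..0x1c] <- [2d 4b d6 2e 73]
D5: mem[0x15..0x16] <- [29 39]
query mem[0x1b]=0x2e, mem[0x0d]=0x84, mem[0x1c]=0x73, mem[0x28]=0xd7

MEM[0x1b,0x0d,0x1c,0x28] = 2e 84 73 d7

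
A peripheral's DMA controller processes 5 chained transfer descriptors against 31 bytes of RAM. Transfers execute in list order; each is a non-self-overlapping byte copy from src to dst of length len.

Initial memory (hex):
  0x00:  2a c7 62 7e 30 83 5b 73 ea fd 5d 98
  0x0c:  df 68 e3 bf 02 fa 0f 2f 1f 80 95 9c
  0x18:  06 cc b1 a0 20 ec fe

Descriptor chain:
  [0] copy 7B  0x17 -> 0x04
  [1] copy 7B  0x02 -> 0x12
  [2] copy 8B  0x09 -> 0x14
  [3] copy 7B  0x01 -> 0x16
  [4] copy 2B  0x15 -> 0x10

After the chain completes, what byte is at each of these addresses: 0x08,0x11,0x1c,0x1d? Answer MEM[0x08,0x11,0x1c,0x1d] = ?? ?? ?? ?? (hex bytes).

D0: mem[0x04..0x0a] <- [9c 06 cc b1 a0 20 ec]
D1: mem[0x12..0x18] <- [62 7e 9c 06 cc b1 a0]
D2: mem[0x14..0x1b] <- [20 ec 98 df 68 e3 bf 02]
D3: mem[0x16..0x1c] <- [c7 62 7e 9c 06 cc b1]
D4: mem[0x10..0x11] <- [ec c7]
query mem[0x08]=0xa0, mem[0x11]=0xc7, mem[0x1c]=0xb1, mem[0x1d]=0xec

MEM[0x08,0x11,0x1c,0x1d] = a0 c7 b1 ec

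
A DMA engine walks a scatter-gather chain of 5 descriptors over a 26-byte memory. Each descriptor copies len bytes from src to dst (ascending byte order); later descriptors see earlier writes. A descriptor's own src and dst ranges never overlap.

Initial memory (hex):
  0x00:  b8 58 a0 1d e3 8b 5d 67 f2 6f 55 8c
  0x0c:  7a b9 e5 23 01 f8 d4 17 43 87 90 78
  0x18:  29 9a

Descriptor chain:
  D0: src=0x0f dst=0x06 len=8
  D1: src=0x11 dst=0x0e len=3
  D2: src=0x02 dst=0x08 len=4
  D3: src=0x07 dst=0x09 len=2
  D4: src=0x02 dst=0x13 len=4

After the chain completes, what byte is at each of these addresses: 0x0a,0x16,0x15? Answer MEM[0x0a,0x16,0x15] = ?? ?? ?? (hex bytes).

MEM[0x0a,0x16,0x15] = a0 8b e3

D0: mem[0x06..0x0d] <- [23 01 f8 d4 17 43 87 90]
D1: mem[0x0e..0x10] <- [f8 d4 17]
D2: mem[0x08..0x0b] <- [a0 1d e3 8b]
D3: mem[0x09..0x0a] <- [01 a0]
D4: mem[0x13..0x16] <- [a0 1d e3 8b]
query mem[0x0a]=0xa0, mem[0x16]=0x8b, mem[0x15]=0xe3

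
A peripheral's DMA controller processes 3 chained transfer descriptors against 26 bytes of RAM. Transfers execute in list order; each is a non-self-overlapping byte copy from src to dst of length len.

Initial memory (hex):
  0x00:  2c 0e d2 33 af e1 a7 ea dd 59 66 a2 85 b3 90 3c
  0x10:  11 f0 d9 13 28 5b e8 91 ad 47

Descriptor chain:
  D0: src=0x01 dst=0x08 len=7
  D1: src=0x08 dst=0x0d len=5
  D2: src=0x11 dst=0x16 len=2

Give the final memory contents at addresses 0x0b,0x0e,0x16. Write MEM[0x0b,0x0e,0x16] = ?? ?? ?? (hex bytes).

MEM[0x0b,0x0e,0x16] = af d2 e1

#0 dst[0x08+7] := {0x0e,0xd2,0x33,0xaf,0xe1,0xa7,0xea}
#1 dst[0x0d+5] := {0x0e,0xd2,0x33,0xaf,0xe1}
#2 dst[0x16+2] := {0xe1,0xd9}
query mem[0x0b]=0xaf, mem[0x0e]=0xd2, mem[0x16]=0xe1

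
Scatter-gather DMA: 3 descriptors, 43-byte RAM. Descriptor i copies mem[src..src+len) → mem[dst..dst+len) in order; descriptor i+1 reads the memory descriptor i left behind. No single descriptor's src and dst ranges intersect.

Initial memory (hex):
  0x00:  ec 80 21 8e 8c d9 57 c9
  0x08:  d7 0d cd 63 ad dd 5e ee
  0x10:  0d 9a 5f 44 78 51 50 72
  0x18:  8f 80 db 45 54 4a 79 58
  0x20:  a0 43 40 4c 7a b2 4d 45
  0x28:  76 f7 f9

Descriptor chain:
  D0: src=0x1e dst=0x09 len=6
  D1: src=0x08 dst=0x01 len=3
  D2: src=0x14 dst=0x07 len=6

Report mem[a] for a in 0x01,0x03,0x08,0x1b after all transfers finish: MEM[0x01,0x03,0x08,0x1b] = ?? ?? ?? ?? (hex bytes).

D0: mem[0x09..0x0e] <- [79 58 a0 43 40 4c]
D1: mem[0x01..0x03] <- [d7 79 58]
D2: mem[0x07..0x0c] <- [78 51 50 72 8f 80]
query mem[0x01]=0xd7, mem[0x03]=0x58, mem[0x08]=0x51, mem[0x1b]=0x45

MEM[0x01,0x03,0x08,0x1b] = d7 58 51 45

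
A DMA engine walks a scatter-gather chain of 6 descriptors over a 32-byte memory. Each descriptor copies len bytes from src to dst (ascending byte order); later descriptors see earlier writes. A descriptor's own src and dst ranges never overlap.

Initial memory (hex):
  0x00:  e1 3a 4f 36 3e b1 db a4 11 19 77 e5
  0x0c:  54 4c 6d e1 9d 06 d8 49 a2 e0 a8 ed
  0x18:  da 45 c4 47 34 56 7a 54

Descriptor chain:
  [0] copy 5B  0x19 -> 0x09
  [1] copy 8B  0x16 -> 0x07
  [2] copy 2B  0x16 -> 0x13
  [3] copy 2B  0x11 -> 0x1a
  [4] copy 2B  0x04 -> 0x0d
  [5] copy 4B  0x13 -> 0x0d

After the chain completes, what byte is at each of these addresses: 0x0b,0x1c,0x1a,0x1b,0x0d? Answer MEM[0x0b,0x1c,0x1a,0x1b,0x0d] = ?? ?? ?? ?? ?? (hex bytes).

MEM[0x0b,0x1c,0x1a,0x1b,0x0d] = c4 34 06 d8 a8

  after D0: wrote 5B at 0x09 = 45c4473456
  after D1: wrote 8B at 0x07 = a8edda45c4473456
  after D2: wrote 2B at 0x13 = a8ed
  after D3: wrote 2B at 0x1a = 06d8
  after D4: wrote 2B at 0x0d = 3eb1
  after D5: wrote 4B at 0x0d = a8ede0a8
query mem[0x0b]=0xc4, mem[0x1c]=0x34, mem[0x1a]=0x06, mem[0x1b]=0xd8, mem[0x0d]=0xa8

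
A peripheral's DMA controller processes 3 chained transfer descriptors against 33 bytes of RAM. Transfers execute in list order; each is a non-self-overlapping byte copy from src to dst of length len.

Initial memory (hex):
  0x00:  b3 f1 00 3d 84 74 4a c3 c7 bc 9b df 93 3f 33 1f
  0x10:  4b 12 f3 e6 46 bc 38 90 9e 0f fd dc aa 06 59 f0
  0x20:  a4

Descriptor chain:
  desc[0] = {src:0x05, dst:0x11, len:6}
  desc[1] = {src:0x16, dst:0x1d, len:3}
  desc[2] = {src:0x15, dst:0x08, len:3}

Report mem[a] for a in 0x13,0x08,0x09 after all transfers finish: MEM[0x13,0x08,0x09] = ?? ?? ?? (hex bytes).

MEM[0x13,0x08,0x09] = c3 bc 9b

D0: mem[0x11..0x16] <- [74 4a c3 c7 bc 9b]
D1: mem[0x1d..0x1f] <- [9b 90 9e]
D2: mem[0x08..0x0a] <- [bc 9b 90]
query mem[0x13]=0xc3, mem[0x08]=0xbc, mem[0x09]=0x9b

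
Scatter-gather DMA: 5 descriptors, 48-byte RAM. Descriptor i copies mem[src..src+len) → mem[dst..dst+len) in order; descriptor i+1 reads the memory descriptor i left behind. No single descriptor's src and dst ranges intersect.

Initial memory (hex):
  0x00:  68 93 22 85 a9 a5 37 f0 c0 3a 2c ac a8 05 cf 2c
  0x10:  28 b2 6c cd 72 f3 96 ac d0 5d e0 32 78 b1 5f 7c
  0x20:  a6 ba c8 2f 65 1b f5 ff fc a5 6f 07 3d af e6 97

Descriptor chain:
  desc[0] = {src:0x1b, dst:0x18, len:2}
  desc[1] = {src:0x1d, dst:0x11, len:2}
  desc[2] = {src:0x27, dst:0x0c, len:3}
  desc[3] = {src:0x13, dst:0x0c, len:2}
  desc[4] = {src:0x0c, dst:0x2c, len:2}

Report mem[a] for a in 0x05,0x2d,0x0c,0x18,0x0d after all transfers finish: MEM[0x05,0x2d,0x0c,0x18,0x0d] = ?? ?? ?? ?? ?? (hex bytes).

MEM[0x05,0x2d,0x0c,0x18,0x0d] = a5 72 cd 32 72

#0 dst[0x18+2] := {0x32,0x78}
#1 dst[0x11+2] := {0xb1,0x5f}
#2 dst[0x0c+3] := {0xff,0xfc,0xa5}
#3 dst[0x0c+2] := {0xcd,0x72}
#4 dst[0x2c+2] := {0xcd,0x72}
query mem[0x05]=0xa5, mem[0x2d]=0x72, mem[0x0c]=0xcd, mem[0x18]=0x32, mem[0x0d]=0x72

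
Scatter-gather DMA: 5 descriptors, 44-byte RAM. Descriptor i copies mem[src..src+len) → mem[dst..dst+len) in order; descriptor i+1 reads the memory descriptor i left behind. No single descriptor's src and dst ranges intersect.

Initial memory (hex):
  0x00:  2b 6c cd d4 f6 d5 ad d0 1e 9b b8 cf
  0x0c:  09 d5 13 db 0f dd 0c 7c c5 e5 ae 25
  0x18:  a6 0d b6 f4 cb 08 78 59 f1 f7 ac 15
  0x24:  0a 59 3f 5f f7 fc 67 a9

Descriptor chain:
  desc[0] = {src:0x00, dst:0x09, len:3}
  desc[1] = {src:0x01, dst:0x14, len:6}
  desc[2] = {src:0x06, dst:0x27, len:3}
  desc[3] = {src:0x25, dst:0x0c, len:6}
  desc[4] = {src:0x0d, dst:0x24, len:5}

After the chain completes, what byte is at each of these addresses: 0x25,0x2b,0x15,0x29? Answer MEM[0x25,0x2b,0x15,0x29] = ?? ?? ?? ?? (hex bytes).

  after D0: wrote 3B at 0x09 = 2b6ccd
  after D1: wrote 6B at 0x14 = 6ccdd4f6d5ad
  after D2: wrote 3B at 0x27 = add01e
  after D3: wrote 6B at 0x0c = 593fadd01e67
  after D4: wrote 5B at 0x24 = 3fadd01e67
query mem[0x25]=0xad, mem[0x2b]=0xa9, mem[0x15]=0xcd, mem[0x29]=0x1e

MEM[0x25,0x2b,0x15,0x29] = ad a9 cd 1e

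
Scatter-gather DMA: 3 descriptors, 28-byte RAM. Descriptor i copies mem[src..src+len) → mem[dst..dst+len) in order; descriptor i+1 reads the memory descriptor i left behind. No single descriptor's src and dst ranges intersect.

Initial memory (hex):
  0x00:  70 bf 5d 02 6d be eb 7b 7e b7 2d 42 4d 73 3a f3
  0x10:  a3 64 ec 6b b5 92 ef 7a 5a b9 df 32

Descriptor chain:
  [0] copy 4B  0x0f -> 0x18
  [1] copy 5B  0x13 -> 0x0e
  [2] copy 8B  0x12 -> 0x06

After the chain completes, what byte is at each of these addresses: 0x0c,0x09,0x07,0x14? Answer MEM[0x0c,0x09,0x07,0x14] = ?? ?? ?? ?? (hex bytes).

[0] 0x0f->0x18 len=4 : f3 a3 64 ec
[1] 0x13->0x0e len=5 : 6b b5 92 ef 7a
[2] 0x12->0x06 len=8 : 7a 6b b5 92 ef 7a f3 a3
query mem[0x0c]=0xf3, mem[0x09]=0x92, mem[0x07]=0x6b, mem[0x14]=0xb5

MEM[0x0c,0x09,0x07,0x14] = f3 92 6b b5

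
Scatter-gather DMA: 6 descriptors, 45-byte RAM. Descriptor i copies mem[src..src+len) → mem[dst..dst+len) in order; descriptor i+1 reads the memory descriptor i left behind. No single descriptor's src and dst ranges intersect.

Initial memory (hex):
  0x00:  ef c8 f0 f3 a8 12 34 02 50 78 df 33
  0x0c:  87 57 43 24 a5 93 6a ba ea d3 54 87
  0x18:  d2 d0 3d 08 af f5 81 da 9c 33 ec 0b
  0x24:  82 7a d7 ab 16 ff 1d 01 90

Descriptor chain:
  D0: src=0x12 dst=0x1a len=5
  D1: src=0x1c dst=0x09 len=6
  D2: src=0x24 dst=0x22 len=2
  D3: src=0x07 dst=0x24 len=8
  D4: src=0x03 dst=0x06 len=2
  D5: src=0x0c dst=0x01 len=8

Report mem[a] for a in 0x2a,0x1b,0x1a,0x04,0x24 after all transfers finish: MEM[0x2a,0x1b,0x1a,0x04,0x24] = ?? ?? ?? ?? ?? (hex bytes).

  after D0: wrote 5B at 0x1a = 6abaead354
  after D1: wrote 6B at 0x09 = ead354da9c33
  after D2: wrote 2B at 0x22 = 827a
  after D3: wrote 8B at 0x24 = 0250ead354da9c33
  after D4: wrote 2B at 0x06 = f3a8
  after D5: wrote 8B at 0x01 = da9c3324a5936aba
query mem[0x2a]=0x9c, mem[0x1b]=0xba, mem[0x1a]=0x6a, mem[0x04]=0x24, mem[0x24]=0x02

MEM[0x2a,0x1b,0x1a,0x04,0x24] = 9c ba 6a 24 02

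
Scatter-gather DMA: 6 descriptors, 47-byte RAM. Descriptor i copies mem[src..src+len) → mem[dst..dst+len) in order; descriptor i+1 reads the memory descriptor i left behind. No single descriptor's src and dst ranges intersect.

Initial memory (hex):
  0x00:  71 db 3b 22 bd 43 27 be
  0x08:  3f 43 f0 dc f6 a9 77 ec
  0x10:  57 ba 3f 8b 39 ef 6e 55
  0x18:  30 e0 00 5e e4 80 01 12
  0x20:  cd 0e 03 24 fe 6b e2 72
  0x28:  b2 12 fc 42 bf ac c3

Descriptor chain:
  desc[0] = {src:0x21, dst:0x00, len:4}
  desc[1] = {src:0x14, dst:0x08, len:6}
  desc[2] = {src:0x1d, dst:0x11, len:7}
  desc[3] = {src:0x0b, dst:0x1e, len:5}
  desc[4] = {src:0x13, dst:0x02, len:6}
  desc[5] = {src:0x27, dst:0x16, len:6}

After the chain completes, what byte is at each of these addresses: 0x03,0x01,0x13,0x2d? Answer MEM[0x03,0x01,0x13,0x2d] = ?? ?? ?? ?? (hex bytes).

[0] 0x21->0x00 len=4 : 0e 03 24 fe
[1] 0x14->0x08 len=6 : 39 ef 6e 55 30 e0
[2] 0x1d->0x11 len=7 : 80 01 12 cd 0e 03 24
[3] 0x0b->0x1e len=5 : 55 30 e0 77 ec
[4] 0x13->0x02 len=6 : 12 cd 0e 03 24 30
[5] 0x27->0x16 len=6 : 72 b2 12 fc 42 bf
query mem[0x03]=0xcd, mem[0x01]=0x03, mem[0x13]=0x12, mem[0x2d]=0xac

MEM[0x03,0x01,0x13,0x2d] = cd 03 12 ac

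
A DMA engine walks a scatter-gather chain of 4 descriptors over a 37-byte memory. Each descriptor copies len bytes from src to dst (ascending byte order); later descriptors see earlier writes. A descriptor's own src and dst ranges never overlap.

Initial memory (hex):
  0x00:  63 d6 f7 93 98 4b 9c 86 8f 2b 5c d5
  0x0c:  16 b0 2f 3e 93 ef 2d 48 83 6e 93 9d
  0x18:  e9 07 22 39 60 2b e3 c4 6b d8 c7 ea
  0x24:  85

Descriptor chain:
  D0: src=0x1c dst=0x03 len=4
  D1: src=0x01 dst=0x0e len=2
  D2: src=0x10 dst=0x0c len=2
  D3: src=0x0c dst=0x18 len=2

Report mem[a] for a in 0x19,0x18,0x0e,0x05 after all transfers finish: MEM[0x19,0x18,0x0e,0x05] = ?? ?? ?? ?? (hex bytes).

MEM[0x19,0x18,0x0e,0x05] = ef 93 d6 e3

D0: mem[0x03..0x06] <- [60 2b e3 c4]
D1: mem[0x0e..0x0f] <- [d6 f7]
D2: mem[0x0c..0x0d] <- [93 ef]
D3: mem[0x18..0x19] <- [93 ef]
query mem[0x19]=0xef, mem[0x18]=0x93, mem[0x0e]=0xd6, mem[0x05]=0xe3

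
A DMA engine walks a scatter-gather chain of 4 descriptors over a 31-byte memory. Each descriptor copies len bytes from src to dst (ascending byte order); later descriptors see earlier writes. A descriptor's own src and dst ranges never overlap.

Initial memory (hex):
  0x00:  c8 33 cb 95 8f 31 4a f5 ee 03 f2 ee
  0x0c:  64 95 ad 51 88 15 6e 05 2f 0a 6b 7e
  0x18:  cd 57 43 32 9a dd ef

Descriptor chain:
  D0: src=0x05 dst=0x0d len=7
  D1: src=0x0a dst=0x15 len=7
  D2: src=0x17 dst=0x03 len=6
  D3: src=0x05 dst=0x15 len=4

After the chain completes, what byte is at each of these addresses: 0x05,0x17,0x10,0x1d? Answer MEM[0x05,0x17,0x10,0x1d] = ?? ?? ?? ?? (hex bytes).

[0] 0x05->0x0d len=7 : 31 4a f5 ee 03 f2 ee
[1] 0x0a->0x15 len=7 : f2 ee 64 31 4a f5 ee
[2] 0x17->0x03 len=6 : 64 31 4a f5 ee 9a
[3] 0x05->0x15 len=4 : 4a f5 ee 9a
query mem[0x05]=0x4a, mem[0x17]=0xee, mem[0x10]=0xee, mem[0x1d]=0xdd

MEM[0x05,0x17,0x10,0x1d] = 4a ee ee dd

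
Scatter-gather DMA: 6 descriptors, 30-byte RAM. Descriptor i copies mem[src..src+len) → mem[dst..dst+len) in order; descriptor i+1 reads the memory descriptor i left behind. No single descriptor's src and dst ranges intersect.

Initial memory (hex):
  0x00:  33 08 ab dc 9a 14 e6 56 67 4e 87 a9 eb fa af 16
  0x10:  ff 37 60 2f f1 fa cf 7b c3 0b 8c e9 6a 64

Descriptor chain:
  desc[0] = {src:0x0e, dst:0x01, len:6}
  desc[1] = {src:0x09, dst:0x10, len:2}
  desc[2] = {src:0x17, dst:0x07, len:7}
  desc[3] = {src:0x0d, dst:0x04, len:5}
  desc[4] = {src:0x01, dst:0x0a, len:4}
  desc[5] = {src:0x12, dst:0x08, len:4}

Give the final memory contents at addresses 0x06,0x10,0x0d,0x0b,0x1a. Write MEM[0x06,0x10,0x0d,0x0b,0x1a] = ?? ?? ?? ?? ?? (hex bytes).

MEM[0x06,0x10,0x0d,0x0b,0x1a] = 16 4e 64 fa 8c

D0: mem[0x01..0x06] <- [af 16 ff 37 60 2f]
D1: mem[0x10..0x11] <- [4e 87]
D2: mem[0x07..0x0d] <- [7b c3 0b 8c e9 6a 64]
D3: mem[0x04..0x08] <- [64 af 16 4e 87]
D4: mem[0x0a..0x0d] <- [af 16 ff 64]
D5: mem[0x08..0x0b] <- [60 2f f1 fa]
query mem[0x06]=0x16, mem[0x10]=0x4e, mem[0x0d]=0x64, mem[0x0b]=0xfa, mem[0x1a]=0x8c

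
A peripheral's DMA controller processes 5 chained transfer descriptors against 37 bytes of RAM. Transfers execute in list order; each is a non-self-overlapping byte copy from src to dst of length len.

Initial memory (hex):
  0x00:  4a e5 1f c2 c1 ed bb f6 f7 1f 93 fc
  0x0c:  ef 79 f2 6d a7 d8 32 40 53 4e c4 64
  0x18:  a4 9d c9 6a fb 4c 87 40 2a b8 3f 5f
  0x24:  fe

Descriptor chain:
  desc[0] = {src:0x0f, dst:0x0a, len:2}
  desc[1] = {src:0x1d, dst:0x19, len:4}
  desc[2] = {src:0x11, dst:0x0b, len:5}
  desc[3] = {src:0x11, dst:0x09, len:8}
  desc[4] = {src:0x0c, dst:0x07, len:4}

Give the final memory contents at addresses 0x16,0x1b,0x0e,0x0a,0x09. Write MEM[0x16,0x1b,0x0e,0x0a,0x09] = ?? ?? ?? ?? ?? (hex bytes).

MEM[0x16,0x1b,0x0e,0x0a,0x09] = c4 40 c4 64 c4

  after D0: wrote 2B at 0x0a = 6da7
  after D1: wrote 4B at 0x19 = 4c87402a
  after D2: wrote 5B at 0x0b = d83240534e
  after D3: wrote 8B at 0x09 = d83240534ec464a4
  after D4: wrote 4B at 0x07 = 534ec464
query mem[0x16]=0xc4, mem[0x1b]=0x40, mem[0x0e]=0xc4, mem[0x0a]=0x64, mem[0x09]=0xc4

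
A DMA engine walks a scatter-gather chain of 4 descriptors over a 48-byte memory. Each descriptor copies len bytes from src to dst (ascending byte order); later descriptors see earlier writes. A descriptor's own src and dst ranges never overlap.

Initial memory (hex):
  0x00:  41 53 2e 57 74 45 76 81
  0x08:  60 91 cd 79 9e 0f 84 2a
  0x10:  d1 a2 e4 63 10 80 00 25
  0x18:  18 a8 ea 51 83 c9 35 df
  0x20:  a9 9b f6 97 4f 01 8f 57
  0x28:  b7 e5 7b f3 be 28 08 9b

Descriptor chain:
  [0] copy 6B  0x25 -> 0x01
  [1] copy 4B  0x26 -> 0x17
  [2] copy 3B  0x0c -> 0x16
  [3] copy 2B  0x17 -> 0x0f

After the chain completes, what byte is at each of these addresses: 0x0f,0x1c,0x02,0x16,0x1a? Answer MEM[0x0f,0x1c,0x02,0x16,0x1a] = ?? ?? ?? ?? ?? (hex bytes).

MEM[0x0f,0x1c,0x02,0x16,0x1a] = 0f 83 8f 9e e5

[0] 0x25->0x01 len=6 : 01 8f 57 b7 e5 7b
[1] 0x26->0x17 len=4 : 8f 57 b7 e5
[2] 0x0c->0x16 len=3 : 9e 0f 84
[3] 0x17->0x0f len=2 : 0f 84
query mem[0x0f]=0x0f, mem[0x1c]=0x83, mem[0x02]=0x8f, mem[0x16]=0x9e, mem[0x1a]=0xe5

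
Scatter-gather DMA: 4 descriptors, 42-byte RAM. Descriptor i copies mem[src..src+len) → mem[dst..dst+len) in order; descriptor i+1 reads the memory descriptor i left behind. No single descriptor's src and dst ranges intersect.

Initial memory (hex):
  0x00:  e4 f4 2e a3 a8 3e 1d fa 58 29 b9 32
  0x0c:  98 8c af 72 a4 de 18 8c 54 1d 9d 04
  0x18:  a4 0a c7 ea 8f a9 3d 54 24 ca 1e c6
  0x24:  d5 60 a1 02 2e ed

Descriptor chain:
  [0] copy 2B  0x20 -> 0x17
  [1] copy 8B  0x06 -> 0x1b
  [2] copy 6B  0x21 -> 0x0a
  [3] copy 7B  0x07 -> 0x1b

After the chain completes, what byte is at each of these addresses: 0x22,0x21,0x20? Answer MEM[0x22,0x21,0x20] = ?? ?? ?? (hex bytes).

#0 dst[0x17+2] := {0x24,0xca}
#1 dst[0x1b+8] := {0x1d,0xfa,0x58,0x29,0xb9,0x32,0x98,0x8c}
#2 dst[0x0a+6] := {0x98,0x8c,0xc6,0xd5,0x60,0xa1}
#3 dst[0x1b+7] := {0xfa,0x58,0x29,0x98,0x8c,0xc6,0xd5}
query mem[0x22]=0x8c, mem[0x21]=0xd5, mem[0x20]=0xc6

MEM[0x22,0x21,0x20] = 8c d5 c6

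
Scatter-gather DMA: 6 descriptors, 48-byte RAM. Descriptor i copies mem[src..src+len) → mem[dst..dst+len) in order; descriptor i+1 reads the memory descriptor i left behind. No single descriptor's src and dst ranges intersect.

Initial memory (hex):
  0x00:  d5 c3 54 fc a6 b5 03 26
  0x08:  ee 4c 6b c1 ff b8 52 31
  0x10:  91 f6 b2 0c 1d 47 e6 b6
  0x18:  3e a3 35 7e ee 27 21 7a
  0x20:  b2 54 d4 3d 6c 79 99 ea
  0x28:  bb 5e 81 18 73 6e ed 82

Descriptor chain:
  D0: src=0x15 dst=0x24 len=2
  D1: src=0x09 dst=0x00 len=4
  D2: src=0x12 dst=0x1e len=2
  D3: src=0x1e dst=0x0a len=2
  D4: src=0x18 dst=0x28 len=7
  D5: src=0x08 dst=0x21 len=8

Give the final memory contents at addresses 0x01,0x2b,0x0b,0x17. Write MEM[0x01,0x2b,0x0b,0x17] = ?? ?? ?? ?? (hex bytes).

D0: mem[0x24..0x25] <- [47 e6]
D1: mem[0x00..0x03] <- [4c 6b c1 ff]
D2: mem[0x1e..0x1f] <- [b2 0c]
D3: mem[0x0a..0x0b] <- [b2 0c]
D4: mem[0x28..0x2e] <- [3e a3 35 7e ee 27 b2]
D5: mem[0x21..0x28] <- [ee 4c b2 0c ff b8 52 31]
query mem[0x01]=0x6b, mem[0x2b]=0x7e, mem[0x0b]=0x0c, mem[0x17]=0xb6

MEM[0x01,0x2b,0x0b,0x17] = 6b 7e 0c b6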